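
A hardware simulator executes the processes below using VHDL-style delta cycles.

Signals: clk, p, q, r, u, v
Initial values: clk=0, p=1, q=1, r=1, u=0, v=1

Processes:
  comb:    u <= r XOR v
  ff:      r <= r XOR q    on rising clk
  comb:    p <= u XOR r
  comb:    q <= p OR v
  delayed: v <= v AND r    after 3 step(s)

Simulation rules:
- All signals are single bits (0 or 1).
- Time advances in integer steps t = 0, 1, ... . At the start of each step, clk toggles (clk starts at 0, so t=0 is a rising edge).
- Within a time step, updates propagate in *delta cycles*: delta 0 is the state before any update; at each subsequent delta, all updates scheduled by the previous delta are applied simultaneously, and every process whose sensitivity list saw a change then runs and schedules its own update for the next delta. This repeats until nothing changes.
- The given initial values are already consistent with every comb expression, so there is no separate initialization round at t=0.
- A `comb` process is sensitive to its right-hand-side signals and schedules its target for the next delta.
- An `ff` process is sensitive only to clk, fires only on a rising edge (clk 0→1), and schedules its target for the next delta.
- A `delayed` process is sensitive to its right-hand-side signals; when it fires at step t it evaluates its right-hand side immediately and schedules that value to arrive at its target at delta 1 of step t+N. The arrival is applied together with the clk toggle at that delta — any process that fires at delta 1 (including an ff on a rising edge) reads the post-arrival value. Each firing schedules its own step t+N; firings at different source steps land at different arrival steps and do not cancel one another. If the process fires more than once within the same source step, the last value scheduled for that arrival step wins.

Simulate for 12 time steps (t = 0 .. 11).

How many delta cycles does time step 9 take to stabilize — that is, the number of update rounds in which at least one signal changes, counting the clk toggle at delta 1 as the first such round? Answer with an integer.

[bits: u,r,q,v,p,clk]
t=0: Δ0=011110 Δ1=011111 Δ2=001111 Δ3=101101 Δ4=101111 | 4Δ
t=1: Δ0=101111 Δ1=101110 | 1Δ
t=2: Δ0=101110 Δ1=101111 Δ2=111111 Δ3=011101 Δ4=011111 | 4Δ
t=3: Δ0=011111 Δ1=011010 Δ2=111010 Δ3=111000 Δ4=110000 | 4Δ
t=4: Δ0=110000 Δ1=110001 | 1Δ
t=5: Δ0=110001 Δ1=110100 Δ2=011100 Δ3=011110 | 3Δ
t=6: Δ0=011110 Δ1=011011 Δ2=101011 Δ3=001011 Δ4=001001 Δ5=000001 | 5Δ
t=7: Δ0=000001 Δ1=000000 | 1Δ
t=8: Δ0=000000 Δ1=000101 Δ2=101101 Δ3=101111 | 3Δ
t=9: Δ0=101111 Δ1=101010 Δ2=001010 Δ3=001000 Δ4=000000 | 4Δ
t=10: Δ0=000000 Δ1=000001 | 1Δ
t=11: Δ0=000001 Δ1=000000 | 1Δ

4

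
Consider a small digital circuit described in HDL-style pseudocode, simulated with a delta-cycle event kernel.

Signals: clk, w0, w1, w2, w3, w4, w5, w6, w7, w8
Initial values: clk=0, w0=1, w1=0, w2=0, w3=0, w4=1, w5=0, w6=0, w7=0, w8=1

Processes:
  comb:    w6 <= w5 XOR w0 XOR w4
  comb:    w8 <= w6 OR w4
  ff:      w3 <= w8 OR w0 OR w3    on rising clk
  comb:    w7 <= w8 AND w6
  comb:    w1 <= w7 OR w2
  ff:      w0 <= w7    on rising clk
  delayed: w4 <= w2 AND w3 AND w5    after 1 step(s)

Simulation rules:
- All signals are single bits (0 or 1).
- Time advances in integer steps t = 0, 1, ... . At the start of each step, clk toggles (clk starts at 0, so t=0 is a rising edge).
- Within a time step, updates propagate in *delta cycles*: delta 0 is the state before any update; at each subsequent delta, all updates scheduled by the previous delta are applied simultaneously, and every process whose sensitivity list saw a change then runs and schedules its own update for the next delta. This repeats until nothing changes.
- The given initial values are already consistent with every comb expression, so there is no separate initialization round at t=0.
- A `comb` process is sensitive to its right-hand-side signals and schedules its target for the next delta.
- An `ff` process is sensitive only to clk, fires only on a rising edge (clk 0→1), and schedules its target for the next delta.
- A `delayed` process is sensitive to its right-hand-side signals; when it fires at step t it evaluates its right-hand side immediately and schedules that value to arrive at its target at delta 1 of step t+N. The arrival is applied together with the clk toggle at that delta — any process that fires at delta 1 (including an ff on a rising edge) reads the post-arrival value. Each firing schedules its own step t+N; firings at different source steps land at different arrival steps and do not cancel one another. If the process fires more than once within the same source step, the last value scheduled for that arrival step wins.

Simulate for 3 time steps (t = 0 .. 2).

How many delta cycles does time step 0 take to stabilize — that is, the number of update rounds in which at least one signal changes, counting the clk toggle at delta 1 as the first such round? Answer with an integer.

t0.Δ0 w5=0 w1=0 clk=0 w0=1 w3=0 w2=0 w7=0 w6=0 w4=1 w8=1
t0.Δ1 w5=0 w1=0 clk=1 w0=1 w3=0 w2=0 w7=0 w6=0 w4=1 w8=1
t0.Δ2 w5=0 w1=0 clk=1 w0=0 w3=1 w2=0 w7=0 w6=0 w4=1 w8=1
t0.Δ3 w5=0 w1=0 clk=1 w0=0 w3=1 w2=0 w7=0 w6=1 w4=1 w8=1
t0.Δ4 w5=0 w1=0 clk=1 w0=0 w3=1 w2=0 w7=1 w6=1 w4=1 w8=1
t0.Δ5 w5=0 w1=1 clk=1 w0=0 w3=1 w2=0 w7=1 w6=1 w4=1 w8=1
t1.Δ0 w5=0 w1=1 clk=1 w0=0 w3=1 w2=0 w7=1 w6=1 w4=1 w8=1
t1.Δ1 w5=0 w1=1 clk=0 w0=0 w3=1 w2=0 w7=1 w6=1 w4=0 w8=1
t1.Δ2 w5=0 w1=1 clk=0 w0=0 w3=1 w2=0 w7=1 w6=0 w4=0 w8=1
t1.Δ3 w5=0 w1=1 clk=0 w0=0 w3=1 w2=0 w7=0 w6=0 w4=0 w8=0
t1.Δ4 w5=0 w1=0 clk=0 w0=0 w3=1 w2=0 w7=0 w6=0 w4=0 w8=0
t2.Δ0 w5=0 w1=0 clk=0 w0=0 w3=1 w2=0 w7=0 w6=0 w4=0 w8=0
t2.Δ1 w5=0 w1=0 clk=1 w0=0 w3=1 w2=0 w7=0 w6=0 w4=0 w8=0

5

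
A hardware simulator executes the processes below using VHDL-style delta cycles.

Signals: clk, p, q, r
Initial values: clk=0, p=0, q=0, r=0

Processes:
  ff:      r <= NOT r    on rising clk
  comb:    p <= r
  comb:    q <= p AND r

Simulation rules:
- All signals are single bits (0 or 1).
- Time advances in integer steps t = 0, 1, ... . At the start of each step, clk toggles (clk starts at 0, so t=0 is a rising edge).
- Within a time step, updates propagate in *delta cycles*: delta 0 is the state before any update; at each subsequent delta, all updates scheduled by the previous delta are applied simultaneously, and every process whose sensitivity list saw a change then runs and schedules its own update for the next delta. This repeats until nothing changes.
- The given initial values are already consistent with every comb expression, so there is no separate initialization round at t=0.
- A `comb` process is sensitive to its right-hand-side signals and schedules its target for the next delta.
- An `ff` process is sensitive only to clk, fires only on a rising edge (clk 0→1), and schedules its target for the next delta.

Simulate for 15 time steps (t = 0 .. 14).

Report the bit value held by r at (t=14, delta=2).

0

[bits: q,p,clk,r]
t=0: Δ0=0000 Δ1=0010 Δ2=0011 Δ3=0111 Δ4=1111 | 4Δ
t=1: Δ0=1111 Δ1=1101 | 1Δ
t=2: Δ0=1101 Δ1=1111 Δ2=1110 Δ3=0010 | 3Δ
t=3: Δ0=0010 Δ1=0000 | 1Δ
t=4: Δ0=0000 Δ1=0010 Δ2=0011 Δ3=0111 Δ4=1111 | 4Δ
t=5: Δ0=1111 Δ1=1101 | 1Δ
t=6: Δ0=1101 Δ1=1111 Δ2=1110 Δ3=0010 | 3Δ
t=7: Δ0=0010 Δ1=0000 | 1Δ
t=8: Δ0=0000 Δ1=0010 Δ2=0011 Δ3=0111 Δ4=1111 | 4Δ
t=9: Δ0=1111 Δ1=1101 | 1Δ
t=10: Δ0=1101 Δ1=1111 Δ2=1110 Δ3=0010 | 3Δ
t=11: Δ0=0010 Δ1=0000 | 1Δ
t=12: Δ0=0000 Δ1=0010 Δ2=0011 Δ3=0111 Δ4=1111 | 4Δ
t=13: Δ0=1111 Δ1=1101 | 1Δ
t=14: Δ0=1101 Δ1=1111 Δ2=1110 Δ3=0010 | 3Δ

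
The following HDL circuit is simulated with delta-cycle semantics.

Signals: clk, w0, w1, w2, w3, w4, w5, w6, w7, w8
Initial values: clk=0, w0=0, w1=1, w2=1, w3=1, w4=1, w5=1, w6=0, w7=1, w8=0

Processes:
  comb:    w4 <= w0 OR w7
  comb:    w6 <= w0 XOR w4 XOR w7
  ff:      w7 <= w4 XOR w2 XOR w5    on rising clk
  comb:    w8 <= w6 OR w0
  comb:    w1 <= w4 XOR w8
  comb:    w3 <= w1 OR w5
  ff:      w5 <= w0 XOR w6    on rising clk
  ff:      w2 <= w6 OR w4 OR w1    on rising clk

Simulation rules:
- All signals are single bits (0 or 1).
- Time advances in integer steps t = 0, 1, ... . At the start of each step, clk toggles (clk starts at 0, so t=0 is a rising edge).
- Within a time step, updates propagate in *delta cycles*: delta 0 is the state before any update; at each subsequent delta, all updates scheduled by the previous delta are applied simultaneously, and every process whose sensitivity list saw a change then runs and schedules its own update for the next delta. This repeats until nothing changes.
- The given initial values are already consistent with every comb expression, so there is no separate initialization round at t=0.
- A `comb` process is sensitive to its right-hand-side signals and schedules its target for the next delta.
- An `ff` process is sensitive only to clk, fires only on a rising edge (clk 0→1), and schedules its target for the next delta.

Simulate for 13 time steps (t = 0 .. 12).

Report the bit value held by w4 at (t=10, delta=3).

t=0 Δ0: w8=0 clk=0 w3=1 w2=1 w1=1 w7=1 w5=1 w6=0 w4=1 w0=0
  Δ1: clk:0→1
  Δ2: w5:1→0
  (2Δ to stable)
t=1 Δ0: w8=0 clk=1 w3=1 w2=1 w1=1 w7=1 w5=0 w6=0 w4=1 w0=0
  Δ1: clk:1→0
  (1Δ to stable)
t=2 Δ0: w8=0 clk=0 w3=1 w2=1 w1=1 w7=1 w5=0 w6=0 w4=1 w0=0
  Δ1: clk:0→1
  Δ2: w7:1→0
  Δ3: w6:0→1, w4:1→0
  Δ4: w8:0→1, w1:1→0, w6:1→0
  Δ5: w8:1→0, w3:1→0, w1:0→1
  Δ6: w3:0→1, w1:1→0
  Δ7: w3:1→0
  (7Δ to stable)
t=3 Δ0: w8=0 clk=1 w3=0 w2=1 w1=0 w7=0 w5=0 w6=0 w4=0 w0=0
  Δ1: clk:1→0
  (1Δ to stable)
t=4 Δ0: w8=0 clk=0 w3=0 w2=1 w1=0 w7=0 w5=0 w6=0 w4=0 w0=0
  Δ1: clk:0→1
  Δ2: w2:1→0, w7:0→1
  Δ3: w6:0→1, w4:0→1
  Δ4: w8:0→1, w1:0→1, w6:1→0
  Δ5: w8:1→0, w3:0→1, w1:1→0
  Δ6: w3:1→0, w1:0→1
  Δ7: w3:0→1
  (7Δ to stable)
t=5 Δ0: w8=0 clk=1 w3=1 w2=0 w1=1 w7=1 w5=0 w6=0 w4=1 w0=0
  Δ1: clk:1→0
  (1Δ to stable)
t=6 Δ0: w8=0 clk=0 w3=1 w2=0 w1=1 w7=1 w5=0 w6=0 w4=1 w0=0
  Δ1: clk:0→1
  Δ2: w2:0→1
  (2Δ to stable)
t=7 Δ0: w8=0 clk=1 w3=1 w2=1 w1=1 w7=1 w5=0 w6=0 w4=1 w0=0
  Δ1: clk:1→0
  (1Δ to stable)
t=8 Δ0: w8=0 clk=0 w3=1 w2=1 w1=1 w7=1 w5=0 w6=0 w4=1 w0=0
  Δ1: clk:0→1
  Δ2: w7:1→0
  Δ3: w6:0→1, w4:1→0
  Δ4: w8:0→1, w1:1→0, w6:1→0
  Δ5: w8:1→0, w3:1→0, w1:0→1
  Δ6: w3:0→1, w1:1→0
  Δ7: w3:1→0
  (7Δ to stable)
t=9 Δ0: w8=0 clk=1 w3=0 w2=1 w1=0 w7=0 w5=0 w6=0 w4=0 w0=0
  Δ1: clk:1→0
  (1Δ to stable)
t=10 Δ0: w8=0 clk=0 w3=0 w2=1 w1=0 w7=0 w5=0 w6=0 w4=0 w0=0
  Δ1: clk:0→1
  Δ2: w2:1→0, w7:0→1
  Δ3: w6:0→1, w4:0→1
  Δ4: w8:0→1, w1:0→1, w6:1→0
  Δ5: w8:1→0, w3:0→1, w1:1→0
  Δ6: w3:1→0, w1:0→1
  Δ7: w3:0→1
  (7Δ to stable)
t=11 Δ0: w8=0 clk=1 w3=1 w2=0 w1=1 w7=1 w5=0 w6=0 w4=1 w0=0
  Δ1: clk:1→0
  (1Δ to stable)
t=12 Δ0: w8=0 clk=0 w3=1 w2=0 w1=1 w7=1 w5=0 w6=0 w4=1 w0=0
  Δ1: clk:0→1
  Δ2: w2:0→1
  (2Δ to stable)

1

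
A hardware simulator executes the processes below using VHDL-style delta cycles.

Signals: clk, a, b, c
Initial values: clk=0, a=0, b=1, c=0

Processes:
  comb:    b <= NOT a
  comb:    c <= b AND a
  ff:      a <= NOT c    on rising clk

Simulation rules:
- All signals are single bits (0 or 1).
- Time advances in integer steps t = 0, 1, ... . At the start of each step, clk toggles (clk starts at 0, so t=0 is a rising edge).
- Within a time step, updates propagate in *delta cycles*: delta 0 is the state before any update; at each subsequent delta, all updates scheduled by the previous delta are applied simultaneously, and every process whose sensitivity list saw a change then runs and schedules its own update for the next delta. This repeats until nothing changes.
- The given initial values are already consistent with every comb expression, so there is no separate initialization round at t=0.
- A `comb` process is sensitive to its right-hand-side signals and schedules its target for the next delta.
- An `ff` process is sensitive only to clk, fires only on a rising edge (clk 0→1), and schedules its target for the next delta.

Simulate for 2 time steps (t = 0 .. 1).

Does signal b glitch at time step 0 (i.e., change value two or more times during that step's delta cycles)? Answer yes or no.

no

[bits: b,a,clk,c]
t=0: Δ0=1000 Δ1=1010 Δ2=1110 Δ3=0111 Δ4=0110 | 4Δ
t=1: Δ0=0110 Δ1=0100 | 1Δ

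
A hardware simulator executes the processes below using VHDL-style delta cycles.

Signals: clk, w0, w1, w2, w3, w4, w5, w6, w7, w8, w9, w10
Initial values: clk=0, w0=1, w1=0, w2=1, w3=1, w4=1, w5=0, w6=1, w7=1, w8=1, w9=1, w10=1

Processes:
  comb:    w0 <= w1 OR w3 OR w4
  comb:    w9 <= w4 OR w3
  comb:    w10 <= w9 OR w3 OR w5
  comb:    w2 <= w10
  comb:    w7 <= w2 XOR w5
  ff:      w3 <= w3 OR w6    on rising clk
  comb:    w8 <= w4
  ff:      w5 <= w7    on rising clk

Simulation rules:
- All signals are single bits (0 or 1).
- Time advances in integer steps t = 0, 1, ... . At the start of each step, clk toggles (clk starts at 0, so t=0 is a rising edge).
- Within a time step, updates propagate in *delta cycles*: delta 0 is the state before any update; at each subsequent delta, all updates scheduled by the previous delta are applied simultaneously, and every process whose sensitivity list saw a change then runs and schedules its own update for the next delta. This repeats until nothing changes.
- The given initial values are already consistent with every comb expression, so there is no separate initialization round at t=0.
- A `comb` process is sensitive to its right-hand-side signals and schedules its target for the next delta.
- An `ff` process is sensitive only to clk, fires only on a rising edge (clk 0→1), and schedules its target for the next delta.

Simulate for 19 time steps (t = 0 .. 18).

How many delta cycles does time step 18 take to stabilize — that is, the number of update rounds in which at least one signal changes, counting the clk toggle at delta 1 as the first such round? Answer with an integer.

3

t=0 Δ0: w8=1 w5=0 clk=0 w0=1 w10=1 w4=1 w3=1 w9=1 w2=1 w1=0 w7=1 w6=1
  Δ1: clk:0→1
  Δ2: w5:0→1
  Δ3: w7:1→0
  (3Δ to stable)
t=1 Δ0: w8=1 w5=1 clk=1 w0=1 w10=1 w4=1 w3=1 w9=1 w2=1 w1=0 w7=0 w6=1
  Δ1: clk:1→0
  (1Δ to stable)
t=2 Δ0: w8=1 w5=1 clk=0 w0=1 w10=1 w4=1 w3=1 w9=1 w2=1 w1=0 w7=0 w6=1
  Δ1: clk:0→1
  Δ2: w5:1→0
  Δ3: w7:0→1
  (3Δ to stable)
t=3 Δ0: w8=1 w5=0 clk=1 w0=1 w10=1 w4=1 w3=1 w9=1 w2=1 w1=0 w7=1 w6=1
  Δ1: clk:1→0
  (1Δ to stable)
t=4 Δ0: w8=1 w5=0 clk=0 w0=1 w10=1 w4=1 w3=1 w9=1 w2=1 w1=0 w7=1 w6=1
  Δ1: clk:0→1
  Δ2: w5:0→1
  Δ3: w7:1→0
  (3Δ to stable)
t=5 Δ0: w8=1 w5=1 clk=1 w0=1 w10=1 w4=1 w3=1 w9=1 w2=1 w1=0 w7=0 w6=1
  Δ1: clk:1→0
  (1Δ to stable)
t=6 Δ0: w8=1 w5=1 clk=0 w0=1 w10=1 w4=1 w3=1 w9=1 w2=1 w1=0 w7=0 w6=1
  Δ1: clk:0→1
  Δ2: w5:1→0
  Δ3: w7:0→1
  (3Δ to stable)
t=7 Δ0: w8=1 w5=0 clk=1 w0=1 w10=1 w4=1 w3=1 w9=1 w2=1 w1=0 w7=1 w6=1
  Δ1: clk:1→0
  (1Δ to stable)
t=8 Δ0: w8=1 w5=0 clk=0 w0=1 w10=1 w4=1 w3=1 w9=1 w2=1 w1=0 w7=1 w6=1
  Δ1: clk:0→1
  Δ2: w5:0→1
  Δ3: w7:1→0
  (3Δ to stable)
t=9 Δ0: w8=1 w5=1 clk=1 w0=1 w10=1 w4=1 w3=1 w9=1 w2=1 w1=0 w7=0 w6=1
  Δ1: clk:1→0
  (1Δ to stable)
t=10 Δ0: w8=1 w5=1 clk=0 w0=1 w10=1 w4=1 w3=1 w9=1 w2=1 w1=0 w7=0 w6=1
  Δ1: clk:0→1
  Δ2: w5:1→0
  Δ3: w7:0→1
  (3Δ to stable)
t=11 Δ0: w8=1 w5=0 clk=1 w0=1 w10=1 w4=1 w3=1 w9=1 w2=1 w1=0 w7=1 w6=1
  Δ1: clk:1→0
  (1Δ to stable)
t=12 Δ0: w8=1 w5=0 clk=0 w0=1 w10=1 w4=1 w3=1 w9=1 w2=1 w1=0 w7=1 w6=1
  Δ1: clk:0→1
  Δ2: w5:0→1
  Δ3: w7:1→0
  (3Δ to stable)
t=13 Δ0: w8=1 w5=1 clk=1 w0=1 w10=1 w4=1 w3=1 w9=1 w2=1 w1=0 w7=0 w6=1
  Δ1: clk:1→0
  (1Δ to stable)
t=14 Δ0: w8=1 w5=1 clk=0 w0=1 w10=1 w4=1 w3=1 w9=1 w2=1 w1=0 w7=0 w6=1
  Δ1: clk:0→1
  Δ2: w5:1→0
  Δ3: w7:0→1
  (3Δ to stable)
t=15 Δ0: w8=1 w5=0 clk=1 w0=1 w10=1 w4=1 w3=1 w9=1 w2=1 w1=0 w7=1 w6=1
  Δ1: clk:1→0
  (1Δ to stable)
t=16 Δ0: w8=1 w5=0 clk=0 w0=1 w10=1 w4=1 w3=1 w9=1 w2=1 w1=0 w7=1 w6=1
  Δ1: clk:0→1
  Δ2: w5:0→1
  Δ3: w7:1→0
  (3Δ to stable)
t=17 Δ0: w8=1 w5=1 clk=1 w0=1 w10=1 w4=1 w3=1 w9=1 w2=1 w1=0 w7=0 w6=1
  Δ1: clk:1→0
  (1Δ to stable)
t=18 Δ0: w8=1 w5=1 clk=0 w0=1 w10=1 w4=1 w3=1 w9=1 w2=1 w1=0 w7=0 w6=1
  Δ1: clk:0→1
  Δ2: w5:1→0
  Δ3: w7:0→1
  (3Δ to stable)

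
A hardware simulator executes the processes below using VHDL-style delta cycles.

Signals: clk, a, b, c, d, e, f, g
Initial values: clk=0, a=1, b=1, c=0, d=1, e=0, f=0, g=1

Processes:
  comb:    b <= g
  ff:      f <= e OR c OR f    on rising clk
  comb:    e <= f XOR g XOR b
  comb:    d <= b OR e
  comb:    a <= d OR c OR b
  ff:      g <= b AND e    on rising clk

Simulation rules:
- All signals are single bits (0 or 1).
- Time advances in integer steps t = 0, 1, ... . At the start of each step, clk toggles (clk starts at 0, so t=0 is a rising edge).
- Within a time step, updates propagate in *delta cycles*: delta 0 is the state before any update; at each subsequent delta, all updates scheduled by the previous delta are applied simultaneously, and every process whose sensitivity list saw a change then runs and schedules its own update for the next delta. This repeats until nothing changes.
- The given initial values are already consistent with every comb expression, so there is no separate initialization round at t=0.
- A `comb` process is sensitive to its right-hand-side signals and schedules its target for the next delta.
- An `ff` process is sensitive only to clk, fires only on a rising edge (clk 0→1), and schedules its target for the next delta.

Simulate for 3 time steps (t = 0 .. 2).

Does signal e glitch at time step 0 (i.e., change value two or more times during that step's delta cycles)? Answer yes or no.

t=0 Δ0: c=0 a=1 f=0 clk=0 e=0 g=1 d=1 b=1
  Δ1: clk:0→1
  Δ2: g:1→0
  Δ3: e:0→1, b:1→0
  Δ4: e:1→0
  Δ5: d:1→0
  Δ6: a:1→0
  (6Δ to stable)
t=1 Δ0: c=0 a=0 f=0 clk=1 e=0 g=0 d=0 b=0
  Δ1: clk:1→0
  (1Δ to stable)
t=2 Δ0: c=0 a=0 f=0 clk=0 e=0 g=0 d=0 b=0
  Δ1: clk:0→1
  (1Δ to stable)

yes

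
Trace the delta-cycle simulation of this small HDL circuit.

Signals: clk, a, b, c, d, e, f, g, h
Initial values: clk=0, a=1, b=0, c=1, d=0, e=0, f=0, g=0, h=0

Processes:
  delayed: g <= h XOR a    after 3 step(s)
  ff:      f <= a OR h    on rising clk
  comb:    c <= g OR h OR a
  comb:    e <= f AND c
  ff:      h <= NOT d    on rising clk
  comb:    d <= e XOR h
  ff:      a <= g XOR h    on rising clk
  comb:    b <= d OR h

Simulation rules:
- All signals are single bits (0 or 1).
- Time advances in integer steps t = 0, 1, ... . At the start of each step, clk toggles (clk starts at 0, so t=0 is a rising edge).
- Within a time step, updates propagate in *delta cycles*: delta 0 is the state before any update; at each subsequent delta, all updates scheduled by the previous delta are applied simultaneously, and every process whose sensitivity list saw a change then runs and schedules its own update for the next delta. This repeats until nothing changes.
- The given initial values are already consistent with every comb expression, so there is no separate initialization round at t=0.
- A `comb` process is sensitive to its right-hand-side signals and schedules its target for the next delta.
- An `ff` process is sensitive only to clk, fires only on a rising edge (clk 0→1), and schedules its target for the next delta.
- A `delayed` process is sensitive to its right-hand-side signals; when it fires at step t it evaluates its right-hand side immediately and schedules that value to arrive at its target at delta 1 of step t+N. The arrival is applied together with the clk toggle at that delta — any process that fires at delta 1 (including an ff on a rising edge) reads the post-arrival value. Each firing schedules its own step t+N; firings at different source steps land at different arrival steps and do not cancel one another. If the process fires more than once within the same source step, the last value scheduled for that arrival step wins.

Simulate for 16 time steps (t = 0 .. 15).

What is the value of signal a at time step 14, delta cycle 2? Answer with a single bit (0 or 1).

1

t=0 Δ0: clk=0 a=1 f=0 c=1 h=0 d=0 b=0 g=0 e=0
  Δ1: clk:0→1
  Δ2: a:1→0, f:0→1, h:0→1
  Δ3: d:0→1, b:0→1, e:0→1
  Δ4: d:1→0
  (4Δ to stable)
t=1 Δ0: clk=1 a=0 f=1 c=1 h=1 d=0 b=1 g=0 e=1
  Δ1: clk:1→0
  (1Δ to stable)
t=2 Δ0: clk=0 a=0 f=1 c=1 h=1 d=0 b=1 g=0 e=1
  Δ1: clk:0→1
  Δ2: a:0→1
  (2Δ to stable)
t=3 Δ0: clk=1 a=1 f=1 c=1 h=1 d=0 b=1 g=0 e=1
  Δ1: clk:1→0, g:0→1
  (1Δ to stable)
t=4 Δ0: clk=0 a=1 f=1 c=1 h=1 d=0 b=1 g=1 e=1
  Δ1: clk:0→1
  Δ2: a:1→0
  (2Δ to stable)
t=5 Δ0: clk=1 a=0 f=1 c=1 h=1 d=0 b=1 g=1 e=1
  Δ1: clk:1→0, g:1→0
  (1Δ to stable)
t=6 Δ0: clk=0 a=0 f=1 c=1 h=1 d=0 b=1 g=0 e=1
  Δ1: clk:0→1
  Δ2: a:0→1
  (2Δ to stable)
t=7 Δ0: clk=1 a=1 f=1 c=1 h=1 d=0 b=1 g=0 e=1
  Δ1: clk:1→0, g:0→1
  (1Δ to stable)
t=8 Δ0: clk=0 a=1 f=1 c=1 h=1 d=0 b=1 g=1 e=1
  Δ1: clk:0→1
  Δ2: a:1→0
  (2Δ to stable)
t=9 Δ0: clk=1 a=0 f=1 c=1 h=1 d=0 b=1 g=1 e=1
  Δ1: clk:1→0, g:1→0
  (1Δ to stable)
t=10 Δ0: clk=0 a=0 f=1 c=1 h=1 d=0 b=1 g=0 e=1
  Δ1: clk:0→1
  Δ2: a:0→1
  (2Δ to stable)
t=11 Δ0: clk=1 a=1 f=1 c=1 h=1 d=0 b=1 g=0 e=1
  Δ1: clk:1→0, g:0→1
  (1Δ to stable)
t=12 Δ0: clk=0 a=1 f=1 c=1 h=1 d=0 b=1 g=1 e=1
  Δ1: clk:0→1
  Δ2: a:1→0
  (2Δ to stable)
t=13 Δ0: clk=1 a=0 f=1 c=1 h=1 d=0 b=1 g=1 e=1
  Δ1: clk:1→0, g:1→0
  (1Δ to stable)
t=14 Δ0: clk=0 a=0 f=1 c=1 h=1 d=0 b=1 g=0 e=1
  Δ1: clk:0→1
  Δ2: a:0→1
  (2Δ to stable)
t=15 Δ0: clk=1 a=1 f=1 c=1 h=1 d=0 b=1 g=0 e=1
  Δ1: clk:1→0, g:0→1
  (1Δ to stable)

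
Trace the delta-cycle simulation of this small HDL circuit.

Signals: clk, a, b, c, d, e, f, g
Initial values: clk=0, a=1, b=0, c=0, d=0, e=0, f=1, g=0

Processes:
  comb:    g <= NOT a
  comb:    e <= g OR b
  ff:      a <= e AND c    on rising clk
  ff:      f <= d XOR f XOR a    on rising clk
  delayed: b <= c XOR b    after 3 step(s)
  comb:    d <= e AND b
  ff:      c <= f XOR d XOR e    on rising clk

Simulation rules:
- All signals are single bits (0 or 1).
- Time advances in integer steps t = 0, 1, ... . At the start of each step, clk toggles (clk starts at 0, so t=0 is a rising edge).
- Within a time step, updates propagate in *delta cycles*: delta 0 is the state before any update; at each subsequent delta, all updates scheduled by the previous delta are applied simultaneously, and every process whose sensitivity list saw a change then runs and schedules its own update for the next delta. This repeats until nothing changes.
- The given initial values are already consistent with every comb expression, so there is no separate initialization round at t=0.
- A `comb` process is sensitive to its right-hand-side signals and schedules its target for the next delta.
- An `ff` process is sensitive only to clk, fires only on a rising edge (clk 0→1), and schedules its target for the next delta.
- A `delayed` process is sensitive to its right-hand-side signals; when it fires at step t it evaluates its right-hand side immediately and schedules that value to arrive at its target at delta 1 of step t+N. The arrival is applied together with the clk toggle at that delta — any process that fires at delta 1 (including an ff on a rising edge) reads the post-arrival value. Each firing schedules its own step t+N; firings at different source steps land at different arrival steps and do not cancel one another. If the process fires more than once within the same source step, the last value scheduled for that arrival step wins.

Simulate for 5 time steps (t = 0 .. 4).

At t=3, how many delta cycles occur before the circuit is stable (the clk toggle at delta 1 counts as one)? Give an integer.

3

[bits: c,f,g,e,a,clk,b,d]
t=0: Δ0=01001000 Δ1=01001100 Δ2=10000100 Δ3=10100100 Δ4=10110100 | 4Δ
t=1: Δ0=10110100 Δ1=10110000 | 1Δ
t=2: Δ0=10110000 Δ1=10110100 Δ2=10111100 Δ3=10011100 Δ4=10001100 | 4Δ
t=3: Δ0=10001100 Δ1=10001010 Δ2=10011010 Δ3=10011011 | 3Δ
t=4: Δ0=10011011 Δ1=10011111 Δ2=00011111 | 2Δ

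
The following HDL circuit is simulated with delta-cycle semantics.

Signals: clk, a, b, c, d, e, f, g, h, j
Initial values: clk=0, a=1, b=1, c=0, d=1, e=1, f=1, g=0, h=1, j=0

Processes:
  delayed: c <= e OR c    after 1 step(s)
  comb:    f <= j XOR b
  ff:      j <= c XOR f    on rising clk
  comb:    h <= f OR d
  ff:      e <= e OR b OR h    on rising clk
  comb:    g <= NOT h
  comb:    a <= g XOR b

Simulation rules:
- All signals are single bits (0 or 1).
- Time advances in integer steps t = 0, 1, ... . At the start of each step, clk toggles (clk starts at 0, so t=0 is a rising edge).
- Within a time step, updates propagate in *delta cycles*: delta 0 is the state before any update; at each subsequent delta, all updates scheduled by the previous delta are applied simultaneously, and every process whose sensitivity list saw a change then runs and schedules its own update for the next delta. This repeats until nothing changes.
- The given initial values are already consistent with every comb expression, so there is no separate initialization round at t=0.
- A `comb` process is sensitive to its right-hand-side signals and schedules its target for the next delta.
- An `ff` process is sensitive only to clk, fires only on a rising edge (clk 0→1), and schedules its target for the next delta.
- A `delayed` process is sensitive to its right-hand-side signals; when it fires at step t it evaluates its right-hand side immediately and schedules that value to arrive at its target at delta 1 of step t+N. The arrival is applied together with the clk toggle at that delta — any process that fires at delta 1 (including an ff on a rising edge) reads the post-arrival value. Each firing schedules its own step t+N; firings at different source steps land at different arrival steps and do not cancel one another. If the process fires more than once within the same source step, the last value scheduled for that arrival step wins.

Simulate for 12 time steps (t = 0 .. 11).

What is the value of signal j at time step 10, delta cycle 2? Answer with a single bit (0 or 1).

[bits: d,g,e,h,j,f,b,clk,a,c]
t=0: Δ0=1011011010 Δ1=1011011110 Δ2=1011111110 Δ3=1011101110 | 3Δ
t=1: Δ0=1011101110 Δ1=1011101010 | 1Δ
t=2: Δ0=1011101010 Δ1=1011101110 Δ2=1011001110 Δ3=1011011110 | 3Δ
t=3: Δ0=1011011110 Δ1=1011011010 | 1Δ
t=4: Δ0=1011011010 Δ1=1011011110 Δ2=1011111110 Δ3=1011101110 | 3Δ
t=5: Δ0=1011101110 Δ1=1011101010 | 1Δ
t=6: Δ0=1011101010 Δ1=1011101110 Δ2=1011001110 Δ3=1011011110 | 3Δ
t=7: Δ0=1011011110 Δ1=1011011010 | 1Δ
t=8: Δ0=1011011010 Δ1=1011011110 Δ2=1011111110 Δ3=1011101110 | 3Δ
t=9: Δ0=1011101110 Δ1=1011101010 | 1Δ
t=10: Δ0=1011101010 Δ1=1011101110 Δ2=1011001110 Δ3=1011011110 | 3Δ
t=11: Δ0=1011011110 Δ1=1011011010 | 1Δ

0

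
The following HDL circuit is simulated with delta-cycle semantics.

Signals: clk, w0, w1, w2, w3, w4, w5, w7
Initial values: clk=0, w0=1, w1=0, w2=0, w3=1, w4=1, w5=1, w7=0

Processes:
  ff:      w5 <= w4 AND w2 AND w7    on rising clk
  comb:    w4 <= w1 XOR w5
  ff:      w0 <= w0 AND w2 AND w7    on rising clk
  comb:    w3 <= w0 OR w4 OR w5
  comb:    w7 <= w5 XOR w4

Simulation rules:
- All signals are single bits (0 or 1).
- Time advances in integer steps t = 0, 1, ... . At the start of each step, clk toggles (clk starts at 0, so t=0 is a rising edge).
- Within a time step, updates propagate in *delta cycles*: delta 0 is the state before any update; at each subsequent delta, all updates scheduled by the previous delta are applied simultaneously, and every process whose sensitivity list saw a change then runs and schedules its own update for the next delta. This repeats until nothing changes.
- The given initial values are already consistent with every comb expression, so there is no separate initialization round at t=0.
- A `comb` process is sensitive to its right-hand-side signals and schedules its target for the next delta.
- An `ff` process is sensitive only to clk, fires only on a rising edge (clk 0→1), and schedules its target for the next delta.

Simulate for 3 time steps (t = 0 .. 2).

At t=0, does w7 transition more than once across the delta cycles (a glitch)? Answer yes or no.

yes

[bits: w4,w3,w7,w0,clk,w5,w1,w2]
t=0: Δ0=11010100 Δ1=11011100 Δ2=11001000 Δ3=01101000 Δ4=00001000 | 4Δ
t=1: Δ0=00001000 Δ1=00000000 | 1Δ
t=2: Δ0=00000000 Δ1=00001000 | 1Δ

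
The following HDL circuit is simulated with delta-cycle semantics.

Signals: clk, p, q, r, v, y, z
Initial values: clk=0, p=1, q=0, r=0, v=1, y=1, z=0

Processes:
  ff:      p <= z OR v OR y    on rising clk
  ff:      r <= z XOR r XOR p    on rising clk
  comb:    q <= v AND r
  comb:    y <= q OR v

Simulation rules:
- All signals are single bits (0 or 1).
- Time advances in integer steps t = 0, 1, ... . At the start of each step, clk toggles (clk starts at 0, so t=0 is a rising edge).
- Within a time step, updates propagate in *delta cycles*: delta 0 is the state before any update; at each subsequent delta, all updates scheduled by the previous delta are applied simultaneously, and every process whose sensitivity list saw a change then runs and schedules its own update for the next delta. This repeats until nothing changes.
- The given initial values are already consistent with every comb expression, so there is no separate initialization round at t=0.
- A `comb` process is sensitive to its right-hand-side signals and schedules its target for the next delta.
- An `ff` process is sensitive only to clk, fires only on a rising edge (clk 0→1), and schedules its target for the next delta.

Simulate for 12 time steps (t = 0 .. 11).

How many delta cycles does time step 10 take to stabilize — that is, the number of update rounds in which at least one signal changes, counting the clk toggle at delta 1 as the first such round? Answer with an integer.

t0.Δ0 r=0 y=1 z=0 clk=0 p=1 q=0 v=1
t0.Δ1 r=0 y=1 z=0 clk=1 p=1 q=0 v=1
t0.Δ2 r=1 y=1 z=0 clk=1 p=1 q=0 v=1
t0.Δ3 r=1 y=1 z=0 clk=1 p=1 q=1 v=1
t1.Δ0 r=1 y=1 z=0 clk=1 p=1 q=1 v=1
t1.Δ1 r=1 y=1 z=0 clk=0 p=1 q=1 v=1
t2.Δ0 r=1 y=1 z=0 clk=0 p=1 q=1 v=1
t2.Δ1 r=1 y=1 z=0 clk=1 p=1 q=1 v=1
t2.Δ2 r=0 y=1 z=0 clk=1 p=1 q=1 v=1
t2.Δ3 r=0 y=1 z=0 clk=1 p=1 q=0 v=1
t3.Δ0 r=0 y=1 z=0 clk=1 p=1 q=0 v=1
t3.Δ1 r=0 y=1 z=0 clk=0 p=1 q=0 v=1
t4.Δ0 r=0 y=1 z=0 clk=0 p=1 q=0 v=1
t4.Δ1 r=0 y=1 z=0 clk=1 p=1 q=0 v=1
t4.Δ2 r=1 y=1 z=0 clk=1 p=1 q=0 v=1
t4.Δ3 r=1 y=1 z=0 clk=1 p=1 q=1 v=1
t5.Δ0 r=1 y=1 z=0 clk=1 p=1 q=1 v=1
t5.Δ1 r=1 y=1 z=0 clk=0 p=1 q=1 v=1
t6.Δ0 r=1 y=1 z=0 clk=0 p=1 q=1 v=1
t6.Δ1 r=1 y=1 z=0 clk=1 p=1 q=1 v=1
t6.Δ2 r=0 y=1 z=0 clk=1 p=1 q=1 v=1
t6.Δ3 r=0 y=1 z=0 clk=1 p=1 q=0 v=1
t7.Δ0 r=0 y=1 z=0 clk=1 p=1 q=0 v=1
t7.Δ1 r=0 y=1 z=0 clk=0 p=1 q=0 v=1
t8.Δ0 r=0 y=1 z=0 clk=0 p=1 q=0 v=1
t8.Δ1 r=0 y=1 z=0 clk=1 p=1 q=0 v=1
t8.Δ2 r=1 y=1 z=0 clk=1 p=1 q=0 v=1
t8.Δ3 r=1 y=1 z=0 clk=1 p=1 q=1 v=1
t9.Δ0 r=1 y=1 z=0 clk=1 p=1 q=1 v=1
t9.Δ1 r=1 y=1 z=0 clk=0 p=1 q=1 v=1
t10.Δ0 r=1 y=1 z=0 clk=0 p=1 q=1 v=1
t10.Δ1 r=1 y=1 z=0 clk=1 p=1 q=1 v=1
t10.Δ2 r=0 y=1 z=0 clk=1 p=1 q=1 v=1
t10.Δ3 r=0 y=1 z=0 clk=1 p=1 q=0 v=1
t11.Δ0 r=0 y=1 z=0 clk=1 p=1 q=0 v=1
t11.Δ1 r=0 y=1 z=0 clk=0 p=1 q=0 v=1

3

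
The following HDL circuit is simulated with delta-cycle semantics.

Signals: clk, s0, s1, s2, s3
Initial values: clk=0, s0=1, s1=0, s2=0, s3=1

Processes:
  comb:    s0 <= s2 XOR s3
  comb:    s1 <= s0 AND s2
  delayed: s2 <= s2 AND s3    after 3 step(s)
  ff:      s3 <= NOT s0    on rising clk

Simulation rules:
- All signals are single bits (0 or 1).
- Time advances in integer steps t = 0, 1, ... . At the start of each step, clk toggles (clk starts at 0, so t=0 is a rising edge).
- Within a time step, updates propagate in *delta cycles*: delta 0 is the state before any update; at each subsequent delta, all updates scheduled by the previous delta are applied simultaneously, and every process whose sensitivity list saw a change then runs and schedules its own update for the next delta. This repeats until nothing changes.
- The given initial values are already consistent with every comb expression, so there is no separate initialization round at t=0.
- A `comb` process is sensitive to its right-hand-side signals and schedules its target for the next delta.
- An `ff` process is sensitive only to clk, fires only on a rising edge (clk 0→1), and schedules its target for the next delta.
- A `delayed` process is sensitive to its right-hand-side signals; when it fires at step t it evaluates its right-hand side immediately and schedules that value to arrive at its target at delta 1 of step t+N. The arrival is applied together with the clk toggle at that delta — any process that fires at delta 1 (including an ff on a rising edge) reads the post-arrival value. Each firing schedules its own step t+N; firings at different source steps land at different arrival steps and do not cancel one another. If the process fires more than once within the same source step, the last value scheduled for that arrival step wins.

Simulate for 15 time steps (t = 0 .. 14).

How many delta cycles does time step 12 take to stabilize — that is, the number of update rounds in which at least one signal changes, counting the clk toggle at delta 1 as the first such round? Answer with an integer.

t0.Δ0 clk=0 s0=1 s1=0 s2=0 s3=1
t0.Δ1 clk=1 s0=1 s1=0 s2=0 s3=1
t0.Δ2 clk=1 s0=1 s1=0 s2=0 s3=0
t0.Δ3 clk=1 s0=0 s1=0 s2=0 s3=0
t1.Δ0 clk=1 s0=0 s1=0 s2=0 s3=0
t1.Δ1 clk=0 s0=0 s1=0 s2=0 s3=0
t2.Δ0 clk=0 s0=0 s1=0 s2=0 s3=0
t2.Δ1 clk=1 s0=0 s1=0 s2=0 s3=0
t2.Δ2 clk=1 s0=0 s1=0 s2=0 s3=1
t2.Δ3 clk=1 s0=1 s1=0 s2=0 s3=1
t3.Δ0 clk=1 s0=1 s1=0 s2=0 s3=1
t3.Δ1 clk=0 s0=1 s1=0 s2=0 s3=1
t4.Δ0 clk=0 s0=1 s1=0 s2=0 s3=1
t4.Δ1 clk=1 s0=1 s1=0 s2=0 s3=1
t4.Δ2 clk=1 s0=1 s1=0 s2=0 s3=0
t4.Δ3 clk=1 s0=0 s1=0 s2=0 s3=0
t5.Δ0 clk=1 s0=0 s1=0 s2=0 s3=0
t5.Δ1 clk=0 s0=0 s1=0 s2=0 s3=0
t6.Δ0 clk=0 s0=0 s1=0 s2=0 s3=0
t6.Δ1 clk=1 s0=0 s1=0 s2=0 s3=0
t6.Δ2 clk=1 s0=0 s1=0 s2=0 s3=1
t6.Δ3 clk=1 s0=1 s1=0 s2=0 s3=1
t7.Δ0 clk=1 s0=1 s1=0 s2=0 s3=1
t7.Δ1 clk=0 s0=1 s1=0 s2=0 s3=1
t8.Δ0 clk=0 s0=1 s1=0 s2=0 s3=1
t8.Δ1 clk=1 s0=1 s1=0 s2=0 s3=1
t8.Δ2 clk=1 s0=1 s1=0 s2=0 s3=0
t8.Δ3 clk=1 s0=0 s1=0 s2=0 s3=0
t9.Δ0 clk=1 s0=0 s1=0 s2=0 s3=0
t9.Δ1 clk=0 s0=0 s1=0 s2=0 s3=0
t10.Δ0 clk=0 s0=0 s1=0 s2=0 s3=0
t10.Δ1 clk=1 s0=0 s1=0 s2=0 s3=0
t10.Δ2 clk=1 s0=0 s1=0 s2=0 s3=1
t10.Δ3 clk=1 s0=1 s1=0 s2=0 s3=1
t11.Δ0 clk=1 s0=1 s1=0 s2=0 s3=1
t11.Δ1 clk=0 s0=1 s1=0 s2=0 s3=1
t12.Δ0 clk=0 s0=1 s1=0 s2=0 s3=1
t12.Δ1 clk=1 s0=1 s1=0 s2=0 s3=1
t12.Δ2 clk=1 s0=1 s1=0 s2=0 s3=0
t12.Δ3 clk=1 s0=0 s1=0 s2=0 s3=0
t13.Δ0 clk=1 s0=0 s1=0 s2=0 s3=0
t13.Δ1 clk=0 s0=0 s1=0 s2=0 s3=0
t14.Δ0 clk=0 s0=0 s1=0 s2=0 s3=0
t14.Δ1 clk=1 s0=0 s1=0 s2=0 s3=0
t14.Δ2 clk=1 s0=0 s1=0 s2=0 s3=1
t14.Δ3 clk=1 s0=1 s1=0 s2=0 s3=1

3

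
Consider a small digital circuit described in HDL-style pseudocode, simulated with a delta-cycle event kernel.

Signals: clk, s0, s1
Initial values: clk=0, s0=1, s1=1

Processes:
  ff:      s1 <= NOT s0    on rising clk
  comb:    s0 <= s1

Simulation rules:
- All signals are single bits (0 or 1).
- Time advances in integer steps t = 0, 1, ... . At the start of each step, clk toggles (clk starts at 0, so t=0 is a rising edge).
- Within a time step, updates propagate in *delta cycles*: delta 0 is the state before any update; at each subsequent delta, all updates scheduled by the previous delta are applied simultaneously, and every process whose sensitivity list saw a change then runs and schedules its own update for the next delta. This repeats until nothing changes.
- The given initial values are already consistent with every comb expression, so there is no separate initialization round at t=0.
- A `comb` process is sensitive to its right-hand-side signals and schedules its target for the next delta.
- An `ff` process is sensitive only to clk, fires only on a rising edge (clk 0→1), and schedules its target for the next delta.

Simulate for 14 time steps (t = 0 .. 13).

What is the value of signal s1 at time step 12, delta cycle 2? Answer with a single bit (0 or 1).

0

t0.Δ0 s0=1 s1=1 clk=0
t0.Δ1 s0=1 s1=1 clk=1
t0.Δ2 s0=1 s1=0 clk=1
t0.Δ3 s0=0 s1=0 clk=1
t1.Δ0 s0=0 s1=0 clk=1
t1.Δ1 s0=0 s1=0 clk=0
t2.Δ0 s0=0 s1=0 clk=0
t2.Δ1 s0=0 s1=0 clk=1
t2.Δ2 s0=0 s1=1 clk=1
t2.Δ3 s0=1 s1=1 clk=1
t3.Δ0 s0=1 s1=1 clk=1
t3.Δ1 s0=1 s1=1 clk=0
t4.Δ0 s0=1 s1=1 clk=0
t4.Δ1 s0=1 s1=1 clk=1
t4.Δ2 s0=1 s1=0 clk=1
t4.Δ3 s0=0 s1=0 clk=1
t5.Δ0 s0=0 s1=0 clk=1
t5.Δ1 s0=0 s1=0 clk=0
t6.Δ0 s0=0 s1=0 clk=0
t6.Δ1 s0=0 s1=0 clk=1
t6.Δ2 s0=0 s1=1 clk=1
t6.Δ3 s0=1 s1=1 clk=1
t7.Δ0 s0=1 s1=1 clk=1
t7.Δ1 s0=1 s1=1 clk=0
t8.Δ0 s0=1 s1=1 clk=0
t8.Δ1 s0=1 s1=1 clk=1
t8.Δ2 s0=1 s1=0 clk=1
t8.Δ3 s0=0 s1=0 clk=1
t9.Δ0 s0=0 s1=0 clk=1
t9.Δ1 s0=0 s1=0 clk=0
t10.Δ0 s0=0 s1=0 clk=0
t10.Δ1 s0=0 s1=0 clk=1
t10.Δ2 s0=0 s1=1 clk=1
t10.Δ3 s0=1 s1=1 clk=1
t11.Δ0 s0=1 s1=1 clk=1
t11.Δ1 s0=1 s1=1 clk=0
t12.Δ0 s0=1 s1=1 clk=0
t12.Δ1 s0=1 s1=1 clk=1
t12.Δ2 s0=1 s1=0 clk=1
t12.Δ3 s0=0 s1=0 clk=1
t13.Δ0 s0=0 s1=0 clk=1
t13.Δ1 s0=0 s1=0 clk=0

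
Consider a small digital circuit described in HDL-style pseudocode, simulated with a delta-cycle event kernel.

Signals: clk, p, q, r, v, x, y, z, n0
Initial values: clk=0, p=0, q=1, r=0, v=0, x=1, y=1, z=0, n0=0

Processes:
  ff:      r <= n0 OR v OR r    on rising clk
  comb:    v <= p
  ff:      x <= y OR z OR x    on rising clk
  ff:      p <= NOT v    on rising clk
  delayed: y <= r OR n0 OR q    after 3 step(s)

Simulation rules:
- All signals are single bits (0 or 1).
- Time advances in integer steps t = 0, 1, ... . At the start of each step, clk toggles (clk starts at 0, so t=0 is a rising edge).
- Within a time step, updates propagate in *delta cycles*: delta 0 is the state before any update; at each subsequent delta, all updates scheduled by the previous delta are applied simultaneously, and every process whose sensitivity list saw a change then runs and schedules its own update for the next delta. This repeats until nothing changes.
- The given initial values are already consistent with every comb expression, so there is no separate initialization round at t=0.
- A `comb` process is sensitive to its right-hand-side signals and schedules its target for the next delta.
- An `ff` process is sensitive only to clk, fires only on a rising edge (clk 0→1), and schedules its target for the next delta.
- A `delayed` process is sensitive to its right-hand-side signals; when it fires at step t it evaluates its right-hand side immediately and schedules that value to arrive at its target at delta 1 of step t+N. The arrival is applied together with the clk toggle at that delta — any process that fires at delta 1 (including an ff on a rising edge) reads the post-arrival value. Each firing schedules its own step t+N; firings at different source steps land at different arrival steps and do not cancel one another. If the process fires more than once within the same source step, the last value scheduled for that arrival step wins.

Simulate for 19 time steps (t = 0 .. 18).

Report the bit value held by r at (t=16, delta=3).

t0.Δ0 x=1 y=1 z=0 v=0 n0=0 q=1 p=0 r=0 clk=0
t0.Δ1 x=1 y=1 z=0 v=0 n0=0 q=1 p=0 r=0 clk=1
t0.Δ2 x=1 y=1 z=0 v=0 n0=0 q=1 p=1 r=0 clk=1
t0.Δ3 x=1 y=1 z=0 v=1 n0=0 q=1 p=1 r=0 clk=1
t1.Δ0 x=1 y=1 z=0 v=1 n0=0 q=1 p=1 r=0 clk=1
t1.Δ1 x=1 y=1 z=0 v=1 n0=0 q=1 p=1 r=0 clk=0
t2.Δ0 x=1 y=1 z=0 v=1 n0=0 q=1 p=1 r=0 clk=0
t2.Δ1 x=1 y=1 z=0 v=1 n0=0 q=1 p=1 r=0 clk=1
t2.Δ2 x=1 y=1 z=0 v=1 n0=0 q=1 p=0 r=1 clk=1
t2.Δ3 x=1 y=1 z=0 v=0 n0=0 q=1 p=0 r=1 clk=1
t3.Δ0 x=1 y=1 z=0 v=0 n0=0 q=1 p=0 r=1 clk=1
t3.Δ1 x=1 y=1 z=0 v=0 n0=0 q=1 p=0 r=1 clk=0
t4.Δ0 x=1 y=1 z=0 v=0 n0=0 q=1 p=0 r=1 clk=0
t4.Δ1 x=1 y=1 z=0 v=0 n0=0 q=1 p=0 r=1 clk=1
t4.Δ2 x=1 y=1 z=0 v=0 n0=0 q=1 p=1 r=1 clk=1
t4.Δ3 x=1 y=1 z=0 v=1 n0=0 q=1 p=1 r=1 clk=1
t5.Δ0 x=1 y=1 z=0 v=1 n0=0 q=1 p=1 r=1 clk=1
t5.Δ1 x=1 y=1 z=0 v=1 n0=0 q=1 p=1 r=1 clk=0
t6.Δ0 x=1 y=1 z=0 v=1 n0=0 q=1 p=1 r=1 clk=0
t6.Δ1 x=1 y=1 z=0 v=1 n0=0 q=1 p=1 r=1 clk=1
t6.Δ2 x=1 y=1 z=0 v=1 n0=0 q=1 p=0 r=1 clk=1
t6.Δ3 x=1 y=1 z=0 v=0 n0=0 q=1 p=0 r=1 clk=1
t7.Δ0 x=1 y=1 z=0 v=0 n0=0 q=1 p=0 r=1 clk=1
t7.Δ1 x=1 y=1 z=0 v=0 n0=0 q=1 p=0 r=1 clk=0
t8.Δ0 x=1 y=1 z=0 v=0 n0=0 q=1 p=0 r=1 clk=0
t8.Δ1 x=1 y=1 z=0 v=0 n0=0 q=1 p=0 r=1 clk=1
t8.Δ2 x=1 y=1 z=0 v=0 n0=0 q=1 p=1 r=1 clk=1
t8.Δ3 x=1 y=1 z=0 v=1 n0=0 q=1 p=1 r=1 clk=1
t9.Δ0 x=1 y=1 z=0 v=1 n0=0 q=1 p=1 r=1 clk=1
t9.Δ1 x=1 y=1 z=0 v=1 n0=0 q=1 p=1 r=1 clk=0
t10.Δ0 x=1 y=1 z=0 v=1 n0=0 q=1 p=1 r=1 clk=0
t10.Δ1 x=1 y=1 z=0 v=1 n0=0 q=1 p=1 r=1 clk=1
t10.Δ2 x=1 y=1 z=0 v=1 n0=0 q=1 p=0 r=1 clk=1
t10.Δ3 x=1 y=1 z=0 v=0 n0=0 q=1 p=0 r=1 clk=1
t11.Δ0 x=1 y=1 z=0 v=0 n0=0 q=1 p=0 r=1 clk=1
t11.Δ1 x=1 y=1 z=0 v=0 n0=0 q=1 p=0 r=1 clk=0
t12.Δ0 x=1 y=1 z=0 v=0 n0=0 q=1 p=0 r=1 clk=0
t12.Δ1 x=1 y=1 z=0 v=0 n0=0 q=1 p=0 r=1 clk=1
t12.Δ2 x=1 y=1 z=0 v=0 n0=0 q=1 p=1 r=1 clk=1
t12.Δ3 x=1 y=1 z=0 v=1 n0=0 q=1 p=1 r=1 clk=1
t13.Δ0 x=1 y=1 z=0 v=1 n0=0 q=1 p=1 r=1 clk=1
t13.Δ1 x=1 y=1 z=0 v=1 n0=0 q=1 p=1 r=1 clk=0
t14.Δ0 x=1 y=1 z=0 v=1 n0=0 q=1 p=1 r=1 clk=0
t14.Δ1 x=1 y=1 z=0 v=1 n0=0 q=1 p=1 r=1 clk=1
t14.Δ2 x=1 y=1 z=0 v=1 n0=0 q=1 p=0 r=1 clk=1
t14.Δ3 x=1 y=1 z=0 v=0 n0=0 q=1 p=0 r=1 clk=1
t15.Δ0 x=1 y=1 z=0 v=0 n0=0 q=1 p=0 r=1 clk=1
t15.Δ1 x=1 y=1 z=0 v=0 n0=0 q=1 p=0 r=1 clk=0
t16.Δ0 x=1 y=1 z=0 v=0 n0=0 q=1 p=0 r=1 clk=0
t16.Δ1 x=1 y=1 z=0 v=0 n0=0 q=1 p=0 r=1 clk=1
t16.Δ2 x=1 y=1 z=0 v=0 n0=0 q=1 p=1 r=1 clk=1
t16.Δ3 x=1 y=1 z=0 v=1 n0=0 q=1 p=1 r=1 clk=1
t17.Δ0 x=1 y=1 z=0 v=1 n0=0 q=1 p=1 r=1 clk=1
t17.Δ1 x=1 y=1 z=0 v=1 n0=0 q=1 p=1 r=1 clk=0
t18.Δ0 x=1 y=1 z=0 v=1 n0=0 q=1 p=1 r=1 clk=0
t18.Δ1 x=1 y=1 z=0 v=1 n0=0 q=1 p=1 r=1 clk=1
t18.Δ2 x=1 y=1 z=0 v=1 n0=0 q=1 p=0 r=1 clk=1
t18.Δ3 x=1 y=1 z=0 v=0 n0=0 q=1 p=0 r=1 clk=1

1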